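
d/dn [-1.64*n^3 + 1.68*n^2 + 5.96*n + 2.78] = -4.92*n^2 + 3.36*n + 5.96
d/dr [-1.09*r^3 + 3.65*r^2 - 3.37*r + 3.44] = -3.27*r^2 + 7.3*r - 3.37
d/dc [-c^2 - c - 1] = -2*c - 1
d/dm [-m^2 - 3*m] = -2*m - 3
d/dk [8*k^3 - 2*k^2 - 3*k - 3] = 24*k^2 - 4*k - 3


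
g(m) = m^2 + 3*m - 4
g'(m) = 2*m + 3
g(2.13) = 6.93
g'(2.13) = 7.26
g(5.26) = 39.45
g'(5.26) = 13.52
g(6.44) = 56.79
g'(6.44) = 15.88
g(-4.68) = 3.86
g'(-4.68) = -6.36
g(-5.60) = 10.56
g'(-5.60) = -8.20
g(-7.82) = 33.69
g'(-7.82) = -12.64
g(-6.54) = 19.15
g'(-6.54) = -10.08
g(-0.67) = -5.56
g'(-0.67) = 1.66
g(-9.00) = 50.00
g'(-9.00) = -15.00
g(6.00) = 50.00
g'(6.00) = 15.00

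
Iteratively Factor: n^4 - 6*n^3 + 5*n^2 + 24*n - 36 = (n + 2)*(n^3 - 8*n^2 + 21*n - 18) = (n - 3)*(n + 2)*(n^2 - 5*n + 6) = (n - 3)^2*(n + 2)*(n - 2)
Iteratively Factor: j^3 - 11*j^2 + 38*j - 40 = (j - 4)*(j^2 - 7*j + 10) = (j - 5)*(j - 4)*(j - 2)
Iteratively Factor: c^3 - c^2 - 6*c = (c + 2)*(c^2 - 3*c) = (c - 3)*(c + 2)*(c)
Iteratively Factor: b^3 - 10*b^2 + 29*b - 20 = (b - 1)*(b^2 - 9*b + 20) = (b - 5)*(b - 1)*(b - 4)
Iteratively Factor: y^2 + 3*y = (y + 3)*(y)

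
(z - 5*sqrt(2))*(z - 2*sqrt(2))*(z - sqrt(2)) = z^3 - 8*sqrt(2)*z^2 + 34*z - 20*sqrt(2)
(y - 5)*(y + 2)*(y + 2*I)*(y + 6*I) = y^4 - 3*y^3 + 8*I*y^3 - 22*y^2 - 24*I*y^2 + 36*y - 80*I*y + 120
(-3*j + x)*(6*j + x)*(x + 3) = -18*j^2*x - 54*j^2 + 3*j*x^2 + 9*j*x + x^3 + 3*x^2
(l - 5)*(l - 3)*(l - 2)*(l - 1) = l^4 - 11*l^3 + 41*l^2 - 61*l + 30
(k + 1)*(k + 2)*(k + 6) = k^3 + 9*k^2 + 20*k + 12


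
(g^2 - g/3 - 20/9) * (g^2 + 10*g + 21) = g^4 + 29*g^3/3 + 139*g^2/9 - 263*g/9 - 140/3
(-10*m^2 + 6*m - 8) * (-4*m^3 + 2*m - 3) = 40*m^5 - 24*m^4 + 12*m^3 + 42*m^2 - 34*m + 24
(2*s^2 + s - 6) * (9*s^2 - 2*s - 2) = 18*s^4 + 5*s^3 - 60*s^2 + 10*s + 12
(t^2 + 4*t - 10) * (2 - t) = -t^3 - 2*t^2 + 18*t - 20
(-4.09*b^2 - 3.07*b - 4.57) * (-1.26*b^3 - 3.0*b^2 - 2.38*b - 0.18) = 5.1534*b^5 + 16.1382*b^4 + 24.7024*b^3 + 21.7528*b^2 + 11.4292*b + 0.8226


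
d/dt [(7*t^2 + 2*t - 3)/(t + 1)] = (7*t^2 + 14*t + 5)/(t^2 + 2*t + 1)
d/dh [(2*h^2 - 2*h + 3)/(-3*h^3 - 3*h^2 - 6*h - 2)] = (6*h^4 - 12*h^3 + 9*h^2 + 10*h + 22)/(9*h^6 + 18*h^5 + 45*h^4 + 48*h^3 + 48*h^2 + 24*h + 4)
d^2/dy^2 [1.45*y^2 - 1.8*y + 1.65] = 2.90000000000000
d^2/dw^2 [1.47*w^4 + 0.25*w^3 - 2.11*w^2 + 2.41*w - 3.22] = 17.64*w^2 + 1.5*w - 4.22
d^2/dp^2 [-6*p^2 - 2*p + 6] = -12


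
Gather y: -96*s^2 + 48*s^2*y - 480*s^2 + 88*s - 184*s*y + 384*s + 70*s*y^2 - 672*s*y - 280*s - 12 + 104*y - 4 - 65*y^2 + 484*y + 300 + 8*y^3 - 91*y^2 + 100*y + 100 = -576*s^2 + 192*s + 8*y^3 + y^2*(70*s - 156) + y*(48*s^2 - 856*s + 688) + 384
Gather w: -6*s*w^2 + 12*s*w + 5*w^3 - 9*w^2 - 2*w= 5*w^3 + w^2*(-6*s - 9) + w*(12*s - 2)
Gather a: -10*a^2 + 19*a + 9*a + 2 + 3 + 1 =-10*a^2 + 28*a + 6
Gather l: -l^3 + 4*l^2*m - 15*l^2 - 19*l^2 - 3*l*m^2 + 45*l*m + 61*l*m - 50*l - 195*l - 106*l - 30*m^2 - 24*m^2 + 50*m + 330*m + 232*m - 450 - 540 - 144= -l^3 + l^2*(4*m - 34) + l*(-3*m^2 + 106*m - 351) - 54*m^2 + 612*m - 1134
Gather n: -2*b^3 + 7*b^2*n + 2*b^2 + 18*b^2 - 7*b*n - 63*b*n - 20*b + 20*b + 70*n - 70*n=-2*b^3 + 20*b^2 + n*(7*b^2 - 70*b)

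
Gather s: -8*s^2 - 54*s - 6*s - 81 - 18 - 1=-8*s^2 - 60*s - 100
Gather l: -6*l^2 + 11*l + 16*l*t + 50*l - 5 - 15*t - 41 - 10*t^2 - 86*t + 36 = -6*l^2 + l*(16*t + 61) - 10*t^2 - 101*t - 10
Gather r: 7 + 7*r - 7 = 7*r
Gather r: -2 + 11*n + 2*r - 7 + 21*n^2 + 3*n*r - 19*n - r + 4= 21*n^2 - 8*n + r*(3*n + 1) - 5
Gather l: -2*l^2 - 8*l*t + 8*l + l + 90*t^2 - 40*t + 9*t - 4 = -2*l^2 + l*(9 - 8*t) + 90*t^2 - 31*t - 4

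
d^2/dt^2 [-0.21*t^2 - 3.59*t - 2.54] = -0.420000000000000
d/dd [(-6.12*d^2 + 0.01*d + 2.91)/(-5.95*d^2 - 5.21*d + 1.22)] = (31.9447*d^2 + 19.6962*d + 15.1733)/(35.4025*d^4 + 61.999*d^3 + 12.6261*d^2 - 12.7124*d + 1.4884)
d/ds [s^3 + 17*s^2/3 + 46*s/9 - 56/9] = 3*s^2 + 34*s/3 + 46/9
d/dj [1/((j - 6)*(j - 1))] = (7 - 2*j)/(j^4 - 14*j^3 + 61*j^2 - 84*j + 36)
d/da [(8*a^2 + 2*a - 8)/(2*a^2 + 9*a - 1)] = 2*(34*a^2 + 8*a + 35)/(4*a^4 + 36*a^3 + 77*a^2 - 18*a + 1)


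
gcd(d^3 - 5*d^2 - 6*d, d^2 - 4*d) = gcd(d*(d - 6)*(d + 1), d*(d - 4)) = d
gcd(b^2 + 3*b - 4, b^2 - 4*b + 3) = b - 1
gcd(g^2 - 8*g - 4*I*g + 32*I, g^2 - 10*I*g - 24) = g - 4*I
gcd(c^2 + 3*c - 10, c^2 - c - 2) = c - 2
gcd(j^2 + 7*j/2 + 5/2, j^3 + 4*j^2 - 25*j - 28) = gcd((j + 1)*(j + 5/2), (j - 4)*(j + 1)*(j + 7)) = j + 1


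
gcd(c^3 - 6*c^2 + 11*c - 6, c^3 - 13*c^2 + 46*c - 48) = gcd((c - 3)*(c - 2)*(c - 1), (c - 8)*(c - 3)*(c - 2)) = c^2 - 5*c + 6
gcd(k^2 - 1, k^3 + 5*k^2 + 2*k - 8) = k - 1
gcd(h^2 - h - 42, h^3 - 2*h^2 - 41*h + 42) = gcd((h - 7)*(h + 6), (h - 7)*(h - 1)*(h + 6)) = h^2 - h - 42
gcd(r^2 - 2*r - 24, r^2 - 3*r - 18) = r - 6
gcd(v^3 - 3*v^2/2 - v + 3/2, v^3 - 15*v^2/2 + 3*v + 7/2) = v - 1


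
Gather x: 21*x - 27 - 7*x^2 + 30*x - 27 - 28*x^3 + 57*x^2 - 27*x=-28*x^3 + 50*x^2 + 24*x - 54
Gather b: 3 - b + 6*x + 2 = -b + 6*x + 5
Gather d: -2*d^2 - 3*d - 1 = -2*d^2 - 3*d - 1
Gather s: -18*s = -18*s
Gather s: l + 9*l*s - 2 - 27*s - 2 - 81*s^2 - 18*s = l - 81*s^2 + s*(9*l - 45) - 4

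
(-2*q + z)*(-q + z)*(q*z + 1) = 2*q^3*z - 3*q^2*z^2 + 2*q^2 + q*z^3 - 3*q*z + z^2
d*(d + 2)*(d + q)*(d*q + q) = d^4*q + d^3*q^2 + 3*d^3*q + 3*d^2*q^2 + 2*d^2*q + 2*d*q^2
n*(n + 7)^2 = n^3 + 14*n^2 + 49*n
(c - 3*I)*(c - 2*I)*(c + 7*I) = c^3 + 2*I*c^2 + 29*c - 42*I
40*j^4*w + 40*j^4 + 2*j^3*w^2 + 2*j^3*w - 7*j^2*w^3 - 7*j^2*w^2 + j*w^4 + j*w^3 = (-5*j + w)*(-4*j + w)*(2*j + w)*(j*w + j)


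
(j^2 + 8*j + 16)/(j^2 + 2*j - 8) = (j + 4)/(j - 2)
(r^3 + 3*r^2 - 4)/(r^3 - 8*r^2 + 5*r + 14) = (r^3 + 3*r^2 - 4)/(r^3 - 8*r^2 + 5*r + 14)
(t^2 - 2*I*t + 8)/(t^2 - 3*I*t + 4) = (t + 2*I)/(t + I)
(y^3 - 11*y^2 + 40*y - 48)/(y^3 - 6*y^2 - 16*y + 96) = (y^2 - 7*y + 12)/(y^2 - 2*y - 24)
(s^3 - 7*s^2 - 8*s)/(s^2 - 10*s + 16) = s*(s + 1)/(s - 2)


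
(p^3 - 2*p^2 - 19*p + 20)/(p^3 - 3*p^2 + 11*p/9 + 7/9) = 9*(p^2 - p - 20)/(9*p^2 - 18*p - 7)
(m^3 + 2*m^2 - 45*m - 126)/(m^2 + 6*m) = m - 4 - 21/m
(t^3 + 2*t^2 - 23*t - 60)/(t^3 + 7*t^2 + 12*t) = (t - 5)/t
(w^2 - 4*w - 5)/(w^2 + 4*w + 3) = (w - 5)/(w + 3)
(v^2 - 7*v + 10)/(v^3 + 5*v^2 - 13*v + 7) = (v^2 - 7*v + 10)/(v^3 + 5*v^2 - 13*v + 7)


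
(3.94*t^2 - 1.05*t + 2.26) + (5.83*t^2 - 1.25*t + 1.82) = 9.77*t^2 - 2.3*t + 4.08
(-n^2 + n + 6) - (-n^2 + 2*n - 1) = 7 - n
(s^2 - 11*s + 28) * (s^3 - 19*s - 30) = s^5 - 11*s^4 + 9*s^3 + 179*s^2 - 202*s - 840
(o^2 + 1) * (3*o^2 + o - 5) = 3*o^4 + o^3 - 2*o^2 + o - 5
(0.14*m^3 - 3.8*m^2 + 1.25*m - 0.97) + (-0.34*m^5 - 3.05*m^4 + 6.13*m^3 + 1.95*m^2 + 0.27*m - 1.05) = -0.34*m^5 - 3.05*m^4 + 6.27*m^3 - 1.85*m^2 + 1.52*m - 2.02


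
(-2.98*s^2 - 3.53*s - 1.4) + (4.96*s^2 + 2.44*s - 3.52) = 1.98*s^2 - 1.09*s - 4.92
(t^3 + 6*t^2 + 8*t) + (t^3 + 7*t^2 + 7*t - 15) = 2*t^3 + 13*t^2 + 15*t - 15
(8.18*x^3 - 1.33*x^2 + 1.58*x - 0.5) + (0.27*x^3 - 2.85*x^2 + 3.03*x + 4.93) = 8.45*x^3 - 4.18*x^2 + 4.61*x + 4.43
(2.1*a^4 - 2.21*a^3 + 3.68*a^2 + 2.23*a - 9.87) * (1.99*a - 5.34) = 4.179*a^5 - 15.6119*a^4 + 19.1246*a^3 - 15.2135*a^2 - 31.5495*a + 52.7058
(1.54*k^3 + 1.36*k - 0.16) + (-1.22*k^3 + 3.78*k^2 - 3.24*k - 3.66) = 0.32*k^3 + 3.78*k^2 - 1.88*k - 3.82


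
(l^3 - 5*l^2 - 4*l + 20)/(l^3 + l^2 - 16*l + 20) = (l^2 - 3*l - 10)/(l^2 + 3*l - 10)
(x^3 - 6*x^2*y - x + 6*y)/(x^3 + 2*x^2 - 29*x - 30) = (x^2 - 6*x*y - x + 6*y)/(x^2 + x - 30)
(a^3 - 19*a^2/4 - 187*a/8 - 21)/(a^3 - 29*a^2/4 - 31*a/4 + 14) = (a + 3/2)/(a - 1)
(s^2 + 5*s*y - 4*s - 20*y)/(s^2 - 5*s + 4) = (s + 5*y)/(s - 1)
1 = 1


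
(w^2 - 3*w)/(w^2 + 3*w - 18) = w/(w + 6)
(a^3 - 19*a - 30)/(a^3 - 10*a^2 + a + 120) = (a + 2)/(a - 8)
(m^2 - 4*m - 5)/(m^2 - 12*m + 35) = (m + 1)/(m - 7)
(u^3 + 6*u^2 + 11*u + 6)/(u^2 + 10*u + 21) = (u^2 + 3*u + 2)/(u + 7)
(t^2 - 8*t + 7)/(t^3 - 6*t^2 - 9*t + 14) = 1/(t + 2)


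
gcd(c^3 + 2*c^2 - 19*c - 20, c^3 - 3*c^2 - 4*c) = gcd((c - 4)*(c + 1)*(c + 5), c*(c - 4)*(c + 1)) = c^2 - 3*c - 4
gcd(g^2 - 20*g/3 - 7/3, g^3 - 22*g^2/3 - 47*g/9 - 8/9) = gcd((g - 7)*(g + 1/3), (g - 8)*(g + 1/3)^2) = g + 1/3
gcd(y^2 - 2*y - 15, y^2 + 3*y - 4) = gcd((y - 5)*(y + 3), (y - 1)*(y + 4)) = 1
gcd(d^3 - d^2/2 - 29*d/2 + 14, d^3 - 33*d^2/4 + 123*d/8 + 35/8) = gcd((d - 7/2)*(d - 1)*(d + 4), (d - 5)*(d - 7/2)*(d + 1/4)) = d - 7/2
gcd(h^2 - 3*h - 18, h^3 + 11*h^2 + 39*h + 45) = h + 3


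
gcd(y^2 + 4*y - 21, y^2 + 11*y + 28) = y + 7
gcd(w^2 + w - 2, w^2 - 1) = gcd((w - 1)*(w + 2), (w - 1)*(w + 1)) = w - 1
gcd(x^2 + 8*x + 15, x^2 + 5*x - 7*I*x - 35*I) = x + 5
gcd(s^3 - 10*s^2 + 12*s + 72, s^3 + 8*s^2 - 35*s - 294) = s - 6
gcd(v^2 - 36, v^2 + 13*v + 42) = v + 6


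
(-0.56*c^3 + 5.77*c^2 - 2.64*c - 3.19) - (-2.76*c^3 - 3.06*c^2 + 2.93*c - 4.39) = 2.2*c^3 + 8.83*c^2 - 5.57*c + 1.2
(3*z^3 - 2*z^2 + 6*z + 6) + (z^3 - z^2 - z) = 4*z^3 - 3*z^2 + 5*z + 6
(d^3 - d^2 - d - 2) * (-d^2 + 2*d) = -d^5 + 3*d^4 - d^3 - 4*d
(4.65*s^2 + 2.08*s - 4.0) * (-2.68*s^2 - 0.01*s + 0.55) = -12.462*s^4 - 5.6209*s^3 + 13.2567*s^2 + 1.184*s - 2.2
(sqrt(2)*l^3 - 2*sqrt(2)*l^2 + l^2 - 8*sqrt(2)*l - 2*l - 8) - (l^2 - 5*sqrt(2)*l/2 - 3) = sqrt(2)*l^3 - 2*sqrt(2)*l^2 - 11*sqrt(2)*l/2 - 2*l - 5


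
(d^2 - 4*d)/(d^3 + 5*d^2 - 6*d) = (d - 4)/(d^2 + 5*d - 6)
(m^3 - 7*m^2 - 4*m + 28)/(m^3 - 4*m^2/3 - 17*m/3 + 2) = 3*(m^2 - 9*m + 14)/(3*m^2 - 10*m + 3)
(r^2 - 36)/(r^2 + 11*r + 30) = (r - 6)/(r + 5)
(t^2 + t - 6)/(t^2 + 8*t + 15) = (t - 2)/(t + 5)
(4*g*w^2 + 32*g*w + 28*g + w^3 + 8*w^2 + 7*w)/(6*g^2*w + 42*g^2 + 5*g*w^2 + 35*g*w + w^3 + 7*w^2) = (4*g*w + 4*g + w^2 + w)/(6*g^2 + 5*g*w + w^2)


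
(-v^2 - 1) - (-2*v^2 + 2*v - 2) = v^2 - 2*v + 1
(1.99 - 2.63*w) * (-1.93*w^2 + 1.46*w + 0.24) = 5.0759*w^3 - 7.6805*w^2 + 2.2742*w + 0.4776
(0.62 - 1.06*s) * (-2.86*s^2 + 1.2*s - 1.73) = 3.0316*s^3 - 3.0452*s^2 + 2.5778*s - 1.0726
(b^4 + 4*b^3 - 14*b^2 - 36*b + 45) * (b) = b^5 + 4*b^4 - 14*b^3 - 36*b^2 + 45*b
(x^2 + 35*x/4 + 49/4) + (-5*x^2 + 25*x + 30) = -4*x^2 + 135*x/4 + 169/4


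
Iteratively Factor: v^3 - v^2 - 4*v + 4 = (v + 2)*(v^2 - 3*v + 2) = (v - 2)*(v + 2)*(v - 1)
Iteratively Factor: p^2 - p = (p - 1)*(p)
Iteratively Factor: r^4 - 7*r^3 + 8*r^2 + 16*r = (r + 1)*(r^3 - 8*r^2 + 16*r) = (r - 4)*(r + 1)*(r^2 - 4*r) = (r - 4)^2*(r + 1)*(r)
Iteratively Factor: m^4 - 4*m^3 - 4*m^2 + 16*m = (m - 4)*(m^3 - 4*m) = (m - 4)*(m + 2)*(m^2 - 2*m) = (m - 4)*(m - 2)*(m + 2)*(m)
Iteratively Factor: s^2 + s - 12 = (s + 4)*(s - 3)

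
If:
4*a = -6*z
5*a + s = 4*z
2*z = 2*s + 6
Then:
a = 3/7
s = -23/7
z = -2/7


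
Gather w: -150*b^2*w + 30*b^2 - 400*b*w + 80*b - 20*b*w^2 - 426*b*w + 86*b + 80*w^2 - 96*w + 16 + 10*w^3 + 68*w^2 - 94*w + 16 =30*b^2 + 166*b + 10*w^3 + w^2*(148 - 20*b) + w*(-150*b^2 - 826*b - 190) + 32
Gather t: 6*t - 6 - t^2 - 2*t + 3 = -t^2 + 4*t - 3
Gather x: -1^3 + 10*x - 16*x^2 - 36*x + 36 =-16*x^2 - 26*x + 35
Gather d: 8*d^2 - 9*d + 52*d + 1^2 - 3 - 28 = 8*d^2 + 43*d - 30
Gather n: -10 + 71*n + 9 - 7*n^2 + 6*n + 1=-7*n^2 + 77*n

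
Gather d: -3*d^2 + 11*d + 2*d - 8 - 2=-3*d^2 + 13*d - 10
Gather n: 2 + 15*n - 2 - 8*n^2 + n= -8*n^2 + 16*n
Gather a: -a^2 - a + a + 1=1 - a^2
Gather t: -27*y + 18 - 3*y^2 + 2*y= -3*y^2 - 25*y + 18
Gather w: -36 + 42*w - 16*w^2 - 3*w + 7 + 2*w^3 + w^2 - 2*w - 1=2*w^3 - 15*w^2 + 37*w - 30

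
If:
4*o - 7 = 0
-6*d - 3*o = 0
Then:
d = -7/8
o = 7/4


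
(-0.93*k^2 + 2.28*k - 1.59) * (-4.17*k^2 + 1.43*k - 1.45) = 3.8781*k^4 - 10.8375*k^3 + 11.2392*k^2 - 5.5797*k + 2.3055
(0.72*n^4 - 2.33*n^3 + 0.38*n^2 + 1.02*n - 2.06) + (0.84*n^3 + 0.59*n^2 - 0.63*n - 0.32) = 0.72*n^4 - 1.49*n^3 + 0.97*n^2 + 0.39*n - 2.38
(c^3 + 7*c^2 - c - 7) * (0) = 0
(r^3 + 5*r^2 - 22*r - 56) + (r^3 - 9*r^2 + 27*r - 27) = 2*r^3 - 4*r^2 + 5*r - 83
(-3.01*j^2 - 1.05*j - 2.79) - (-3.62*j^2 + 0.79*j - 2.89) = 0.61*j^2 - 1.84*j + 0.1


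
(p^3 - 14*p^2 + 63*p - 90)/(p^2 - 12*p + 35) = (p^2 - 9*p + 18)/(p - 7)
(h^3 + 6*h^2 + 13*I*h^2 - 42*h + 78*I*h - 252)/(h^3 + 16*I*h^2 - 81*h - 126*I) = (h + 6)/(h + 3*I)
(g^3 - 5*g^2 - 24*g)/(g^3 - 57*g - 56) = g*(g + 3)/(g^2 + 8*g + 7)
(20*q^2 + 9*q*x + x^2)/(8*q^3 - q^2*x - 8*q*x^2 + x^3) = (20*q^2 + 9*q*x + x^2)/(8*q^3 - q^2*x - 8*q*x^2 + x^3)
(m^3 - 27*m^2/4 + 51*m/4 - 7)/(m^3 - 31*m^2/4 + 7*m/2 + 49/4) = (m^2 - 5*m + 4)/(m^2 - 6*m - 7)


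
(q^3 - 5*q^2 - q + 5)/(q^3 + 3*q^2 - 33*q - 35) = (q - 1)/(q + 7)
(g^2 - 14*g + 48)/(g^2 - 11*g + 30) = (g - 8)/(g - 5)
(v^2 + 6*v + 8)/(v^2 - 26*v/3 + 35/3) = 3*(v^2 + 6*v + 8)/(3*v^2 - 26*v + 35)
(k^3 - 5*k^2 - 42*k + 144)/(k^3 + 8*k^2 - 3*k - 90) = (k - 8)/(k + 5)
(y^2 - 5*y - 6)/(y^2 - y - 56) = (-y^2 + 5*y + 6)/(-y^2 + y + 56)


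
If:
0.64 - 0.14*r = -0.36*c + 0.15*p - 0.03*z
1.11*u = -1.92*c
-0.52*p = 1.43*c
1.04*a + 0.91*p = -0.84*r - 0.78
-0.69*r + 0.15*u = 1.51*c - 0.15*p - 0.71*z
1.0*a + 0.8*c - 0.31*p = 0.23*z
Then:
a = 0.15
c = -1.43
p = 3.93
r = -5.37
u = 2.47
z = -9.61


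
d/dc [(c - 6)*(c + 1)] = 2*c - 5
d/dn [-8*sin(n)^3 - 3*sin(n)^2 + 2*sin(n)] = 2*(-12*sin(n)^2 - 3*sin(n) + 1)*cos(n)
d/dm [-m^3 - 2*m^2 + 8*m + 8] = -3*m^2 - 4*m + 8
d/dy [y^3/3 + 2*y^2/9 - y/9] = y^2 + 4*y/9 - 1/9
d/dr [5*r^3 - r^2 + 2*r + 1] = 15*r^2 - 2*r + 2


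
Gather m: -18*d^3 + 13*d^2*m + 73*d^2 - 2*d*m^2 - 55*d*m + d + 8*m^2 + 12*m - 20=-18*d^3 + 73*d^2 + d + m^2*(8 - 2*d) + m*(13*d^2 - 55*d + 12) - 20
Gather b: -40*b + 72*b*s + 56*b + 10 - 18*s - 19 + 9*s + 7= b*(72*s + 16) - 9*s - 2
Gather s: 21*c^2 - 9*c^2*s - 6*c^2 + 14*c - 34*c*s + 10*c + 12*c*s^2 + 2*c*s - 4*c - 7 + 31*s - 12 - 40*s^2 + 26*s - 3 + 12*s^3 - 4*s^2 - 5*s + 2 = 15*c^2 + 20*c + 12*s^3 + s^2*(12*c - 44) + s*(-9*c^2 - 32*c + 52) - 20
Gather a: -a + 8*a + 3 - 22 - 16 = 7*a - 35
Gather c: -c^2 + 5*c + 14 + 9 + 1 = -c^2 + 5*c + 24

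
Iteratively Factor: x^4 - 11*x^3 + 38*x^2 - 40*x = (x - 4)*(x^3 - 7*x^2 + 10*x) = x*(x - 4)*(x^2 - 7*x + 10) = x*(x - 4)*(x - 2)*(x - 5)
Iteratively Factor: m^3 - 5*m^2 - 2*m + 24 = (m - 4)*(m^2 - m - 6) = (m - 4)*(m + 2)*(m - 3)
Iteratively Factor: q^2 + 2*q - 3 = (q - 1)*(q + 3)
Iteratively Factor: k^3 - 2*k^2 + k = (k - 1)*(k^2 - k) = k*(k - 1)*(k - 1)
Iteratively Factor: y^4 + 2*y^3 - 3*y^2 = (y + 3)*(y^3 - y^2) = y*(y + 3)*(y^2 - y) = y*(y - 1)*(y + 3)*(y)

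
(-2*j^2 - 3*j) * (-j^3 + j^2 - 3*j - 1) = 2*j^5 + j^4 + 3*j^3 + 11*j^2 + 3*j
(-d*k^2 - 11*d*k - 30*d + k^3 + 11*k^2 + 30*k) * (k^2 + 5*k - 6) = -d*k^4 - 16*d*k^3 - 79*d*k^2 - 84*d*k + 180*d + k^5 + 16*k^4 + 79*k^3 + 84*k^2 - 180*k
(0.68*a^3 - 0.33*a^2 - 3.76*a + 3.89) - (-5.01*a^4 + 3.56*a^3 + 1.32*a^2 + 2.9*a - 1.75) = 5.01*a^4 - 2.88*a^3 - 1.65*a^2 - 6.66*a + 5.64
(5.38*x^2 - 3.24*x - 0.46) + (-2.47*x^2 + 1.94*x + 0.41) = 2.91*x^2 - 1.3*x - 0.05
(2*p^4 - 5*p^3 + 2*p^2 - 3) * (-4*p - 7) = -8*p^5 + 6*p^4 + 27*p^3 - 14*p^2 + 12*p + 21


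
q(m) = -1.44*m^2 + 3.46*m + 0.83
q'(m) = 3.46 - 2.88*m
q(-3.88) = -34.27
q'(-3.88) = 14.63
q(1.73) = 2.51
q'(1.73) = -1.52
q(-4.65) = -46.40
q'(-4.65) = 16.85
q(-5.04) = -53.19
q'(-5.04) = 17.98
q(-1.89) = -10.85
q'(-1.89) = 8.90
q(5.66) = -25.72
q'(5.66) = -12.84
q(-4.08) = -37.26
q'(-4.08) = 15.21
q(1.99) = 2.01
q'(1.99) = -2.27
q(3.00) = -1.75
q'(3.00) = -5.18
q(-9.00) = -146.95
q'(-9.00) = 29.38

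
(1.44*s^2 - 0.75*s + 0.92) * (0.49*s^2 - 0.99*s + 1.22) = 0.7056*s^4 - 1.7931*s^3 + 2.9501*s^2 - 1.8258*s + 1.1224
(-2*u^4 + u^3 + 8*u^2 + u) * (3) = -6*u^4 + 3*u^3 + 24*u^2 + 3*u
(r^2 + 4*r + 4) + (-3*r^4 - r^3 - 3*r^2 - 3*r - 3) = -3*r^4 - r^3 - 2*r^2 + r + 1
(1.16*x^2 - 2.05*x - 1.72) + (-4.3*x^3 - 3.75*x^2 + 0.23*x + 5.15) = -4.3*x^3 - 2.59*x^2 - 1.82*x + 3.43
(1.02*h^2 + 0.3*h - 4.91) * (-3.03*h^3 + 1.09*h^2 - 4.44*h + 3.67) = -3.0906*h^5 + 0.2028*h^4 + 10.6755*h^3 - 2.9405*h^2 + 22.9014*h - 18.0197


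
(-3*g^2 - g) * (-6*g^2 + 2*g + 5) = 18*g^4 - 17*g^2 - 5*g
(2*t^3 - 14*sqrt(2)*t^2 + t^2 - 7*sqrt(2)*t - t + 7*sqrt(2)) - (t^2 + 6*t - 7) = 2*t^3 - 14*sqrt(2)*t^2 - 7*sqrt(2)*t - 7*t + 7 + 7*sqrt(2)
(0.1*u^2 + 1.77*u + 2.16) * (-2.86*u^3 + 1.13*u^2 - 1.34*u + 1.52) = -0.286*u^5 - 4.9492*u^4 - 4.3115*u^3 + 0.221*u^2 - 0.204000000000001*u + 3.2832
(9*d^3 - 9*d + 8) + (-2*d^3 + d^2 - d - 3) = 7*d^3 + d^2 - 10*d + 5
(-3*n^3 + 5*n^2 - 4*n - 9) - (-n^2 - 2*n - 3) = -3*n^3 + 6*n^2 - 2*n - 6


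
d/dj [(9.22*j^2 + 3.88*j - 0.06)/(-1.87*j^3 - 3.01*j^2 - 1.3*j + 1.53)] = (17.2414*j^4 + 14.5112*j^3 - 0.643800000000006*j^2 + 27.852*j + 5.8584)/(3.4969*j^6 + 11.2574*j^5 + 13.9221*j^4 + 2.1038*j^3 - 7.5206*j^2 - 3.978*j + 2.3409)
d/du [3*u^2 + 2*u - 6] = 6*u + 2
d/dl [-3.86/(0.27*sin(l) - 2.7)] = 1.0422*cos(l)/(0.27*sin(l) - 2.7)^2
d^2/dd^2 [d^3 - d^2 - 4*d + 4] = 6*d - 2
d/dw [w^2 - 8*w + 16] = 2*w - 8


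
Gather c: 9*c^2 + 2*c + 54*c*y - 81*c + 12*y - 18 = 9*c^2 + c*(54*y - 79) + 12*y - 18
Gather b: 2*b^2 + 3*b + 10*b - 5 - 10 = 2*b^2 + 13*b - 15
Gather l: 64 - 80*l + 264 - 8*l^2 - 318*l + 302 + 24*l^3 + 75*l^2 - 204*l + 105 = 24*l^3 + 67*l^2 - 602*l + 735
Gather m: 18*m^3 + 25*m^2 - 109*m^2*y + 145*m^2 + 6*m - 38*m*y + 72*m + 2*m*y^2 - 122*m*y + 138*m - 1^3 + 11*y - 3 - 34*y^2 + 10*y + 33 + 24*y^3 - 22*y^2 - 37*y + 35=18*m^3 + m^2*(170 - 109*y) + m*(2*y^2 - 160*y + 216) + 24*y^3 - 56*y^2 - 16*y + 64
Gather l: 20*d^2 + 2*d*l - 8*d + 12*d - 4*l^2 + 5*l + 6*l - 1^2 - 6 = 20*d^2 + 4*d - 4*l^2 + l*(2*d + 11) - 7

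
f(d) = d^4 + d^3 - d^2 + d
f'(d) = 4*d^3 + 3*d^2 - 2*d + 1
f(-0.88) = -1.74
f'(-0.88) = 2.36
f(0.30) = 0.25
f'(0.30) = 0.78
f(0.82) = 1.15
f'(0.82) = 3.58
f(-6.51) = 1471.29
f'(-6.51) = -962.42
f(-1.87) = 0.32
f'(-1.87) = -10.93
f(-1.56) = -1.87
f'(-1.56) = -3.76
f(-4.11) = 194.91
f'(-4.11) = -217.81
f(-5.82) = 910.51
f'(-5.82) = -674.29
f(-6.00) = 1038.00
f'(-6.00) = -743.00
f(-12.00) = 18852.00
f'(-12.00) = -6455.00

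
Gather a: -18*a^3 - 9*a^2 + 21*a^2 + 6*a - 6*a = -18*a^3 + 12*a^2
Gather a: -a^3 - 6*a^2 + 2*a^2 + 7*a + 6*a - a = -a^3 - 4*a^2 + 12*a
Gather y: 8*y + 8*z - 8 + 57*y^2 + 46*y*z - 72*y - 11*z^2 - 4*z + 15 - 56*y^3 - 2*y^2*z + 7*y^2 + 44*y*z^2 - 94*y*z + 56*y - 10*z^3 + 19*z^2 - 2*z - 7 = -56*y^3 + y^2*(64 - 2*z) + y*(44*z^2 - 48*z - 8) - 10*z^3 + 8*z^2 + 2*z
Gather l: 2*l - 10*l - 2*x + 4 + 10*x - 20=-8*l + 8*x - 16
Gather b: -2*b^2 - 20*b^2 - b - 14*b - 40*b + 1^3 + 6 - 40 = -22*b^2 - 55*b - 33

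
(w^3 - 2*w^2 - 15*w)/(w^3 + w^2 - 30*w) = (w + 3)/(w + 6)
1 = 1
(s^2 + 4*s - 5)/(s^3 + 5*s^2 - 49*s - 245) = (s - 1)/(s^2 - 49)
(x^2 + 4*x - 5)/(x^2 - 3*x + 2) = (x + 5)/(x - 2)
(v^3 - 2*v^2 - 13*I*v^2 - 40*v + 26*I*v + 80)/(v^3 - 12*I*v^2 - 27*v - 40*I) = (v - 2)/(v + I)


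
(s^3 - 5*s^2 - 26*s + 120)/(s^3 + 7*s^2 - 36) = (s^3 - 5*s^2 - 26*s + 120)/(s^3 + 7*s^2 - 36)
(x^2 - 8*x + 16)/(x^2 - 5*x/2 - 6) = 2*(x - 4)/(2*x + 3)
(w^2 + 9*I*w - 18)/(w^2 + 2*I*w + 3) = (w + 6*I)/(w - I)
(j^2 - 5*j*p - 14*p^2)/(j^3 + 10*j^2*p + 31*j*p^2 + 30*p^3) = (j - 7*p)/(j^2 + 8*j*p + 15*p^2)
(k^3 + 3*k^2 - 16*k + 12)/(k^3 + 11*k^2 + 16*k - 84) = (k - 1)/(k + 7)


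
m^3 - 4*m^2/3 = m^2*(m - 4/3)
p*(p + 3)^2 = p^3 + 6*p^2 + 9*p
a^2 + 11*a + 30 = (a + 5)*(a + 6)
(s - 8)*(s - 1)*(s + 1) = s^3 - 8*s^2 - s + 8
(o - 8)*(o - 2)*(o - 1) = o^3 - 11*o^2 + 26*o - 16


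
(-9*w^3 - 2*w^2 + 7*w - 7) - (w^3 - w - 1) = -10*w^3 - 2*w^2 + 8*w - 6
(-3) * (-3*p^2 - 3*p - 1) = 9*p^2 + 9*p + 3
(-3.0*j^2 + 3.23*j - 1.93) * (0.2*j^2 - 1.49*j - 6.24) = -0.6*j^4 + 5.116*j^3 + 13.5213*j^2 - 17.2795*j + 12.0432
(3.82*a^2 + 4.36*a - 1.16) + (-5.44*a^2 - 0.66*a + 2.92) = -1.62*a^2 + 3.7*a + 1.76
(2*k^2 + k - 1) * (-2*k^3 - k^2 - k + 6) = -4*k^5 - 4*k^4 - k^3 + 12*k^2 + 7*k - 6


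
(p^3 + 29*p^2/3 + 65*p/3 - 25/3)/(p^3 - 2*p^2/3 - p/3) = (-3*p^3 - 29*p^2 - 65*p + 25)/(p*(-3*p^2 + 2*p + 1))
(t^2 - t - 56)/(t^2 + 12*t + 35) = (t - 8)/(t + 5)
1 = 1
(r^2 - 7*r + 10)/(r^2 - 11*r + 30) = (r - 2)/(r - 6)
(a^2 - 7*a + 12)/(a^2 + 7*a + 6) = (a^2 - 7*a + 12)/(a^2 + 7*a + 6)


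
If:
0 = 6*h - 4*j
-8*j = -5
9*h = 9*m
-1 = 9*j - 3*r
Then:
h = 5/12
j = 5/8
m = 5/12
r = 53/24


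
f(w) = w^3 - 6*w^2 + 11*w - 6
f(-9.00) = -1320.00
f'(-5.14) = 151.94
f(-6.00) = -504.00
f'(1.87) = -0.95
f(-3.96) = -205.75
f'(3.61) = 6.78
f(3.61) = 2.56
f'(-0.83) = 23.03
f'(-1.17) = 29.15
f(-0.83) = -19.84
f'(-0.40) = 16.28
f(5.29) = 32.32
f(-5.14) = -356.85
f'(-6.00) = 191.00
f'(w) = 3*w^2 - 12*w + 11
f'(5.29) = 31.47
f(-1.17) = -28.69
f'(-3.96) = 105.56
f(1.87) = 0.13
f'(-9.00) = 362.00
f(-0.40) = -11.42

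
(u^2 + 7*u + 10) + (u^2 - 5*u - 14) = 2*u^2 + 2*u - 4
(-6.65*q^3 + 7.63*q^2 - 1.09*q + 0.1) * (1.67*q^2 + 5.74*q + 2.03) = -11.1055*q^5 - 25.4289*q^4 + 28.4764*q^3 + 9.3993*q^2 - 1.6387*q + 0.203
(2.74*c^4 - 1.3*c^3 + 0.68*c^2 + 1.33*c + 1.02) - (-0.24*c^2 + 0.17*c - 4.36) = 2.74*c^4 - 1.3*c^3 + 0.92*c^2 + 1.16*c + 5.38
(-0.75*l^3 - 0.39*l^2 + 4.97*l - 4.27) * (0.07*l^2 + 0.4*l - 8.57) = -0.0525*l^5 - 0.3273*l^4 + 6.6194*l^3 + 5.0314*l^2 - 44.3009*l + 36.5939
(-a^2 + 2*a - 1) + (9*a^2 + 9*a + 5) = 8*a^2 + 11*a + 4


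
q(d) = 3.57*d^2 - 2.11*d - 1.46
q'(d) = 7.14*d - 2.11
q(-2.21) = 20.64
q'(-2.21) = -17.89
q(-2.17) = 19.93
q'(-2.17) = -17.60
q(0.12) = -1.66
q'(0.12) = -1.25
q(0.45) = -1.69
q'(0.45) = 1.10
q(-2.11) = 18.89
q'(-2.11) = -17.18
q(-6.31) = 154.00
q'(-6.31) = -47.16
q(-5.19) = 105.65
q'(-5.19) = -39.17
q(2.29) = 12.43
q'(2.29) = 14.24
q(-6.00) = 139.72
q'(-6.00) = -44.95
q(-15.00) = 833.44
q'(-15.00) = -109.21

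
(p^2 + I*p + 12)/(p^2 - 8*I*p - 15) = (p + 4*I)/(p - 5*I)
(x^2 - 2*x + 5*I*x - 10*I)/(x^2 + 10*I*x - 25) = (x - 2)/(x + 5*I)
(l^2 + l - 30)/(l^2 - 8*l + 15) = (l + 6)/(l - 3)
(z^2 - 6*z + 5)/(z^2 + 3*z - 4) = (z - 5)/(z + 4)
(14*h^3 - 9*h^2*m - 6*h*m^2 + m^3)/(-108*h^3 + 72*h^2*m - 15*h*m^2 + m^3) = (-14*h^3 + 9*h^2*m + 6*h*m^2 - m^3)/(108*h^3 - 72*h^2*m + 15*h*m^2 - m^3)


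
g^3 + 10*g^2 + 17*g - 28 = (g - 1)*(g + 4)*(g + 7)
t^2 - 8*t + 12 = (t - 6)*(t - 2)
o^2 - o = o*(o - 1)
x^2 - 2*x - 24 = (x - 6)*(x + 4)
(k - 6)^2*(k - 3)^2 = k^4 - 18*k^3 + 117*k^2 - 324*k + 324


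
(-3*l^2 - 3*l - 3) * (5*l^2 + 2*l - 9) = -15*l^4 - 21*l^3 + 6*l^2 + 21*l + 27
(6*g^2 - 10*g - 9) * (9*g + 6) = 54*g^3 - 54*g^2 - 141*g - 54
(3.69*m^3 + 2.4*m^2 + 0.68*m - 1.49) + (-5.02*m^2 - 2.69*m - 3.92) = 3.69*m^3 - 2.62*m^2 - 2.01*m - 5.41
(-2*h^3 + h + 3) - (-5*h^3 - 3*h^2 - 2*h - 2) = 3*h^3 + 3*h^2 + 3*h + 5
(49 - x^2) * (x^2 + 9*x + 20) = -x^4 - 9*x^3 + 29*x^2 + 441*x + 980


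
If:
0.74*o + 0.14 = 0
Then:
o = -0.19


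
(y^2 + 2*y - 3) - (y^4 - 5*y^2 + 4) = -y^4 + 6*y^2 + 2*y - 7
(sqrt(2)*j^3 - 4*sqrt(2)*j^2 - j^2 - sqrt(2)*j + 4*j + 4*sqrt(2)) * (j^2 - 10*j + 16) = sqrt(2)*j^5 - 14*sqrt(2)*j^4 - j^4 + 14*j^3 + 55*sqrt(2)*j^3 - 50*sqrt(2)*j^2 - 56*j^2 - 56*sqrt(2)*j + 64*j + 64*sqrt(2)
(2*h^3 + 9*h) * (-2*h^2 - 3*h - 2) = -4*h^5 - 6*h^4 - 22*h^3 - 27*h^2 - 18*h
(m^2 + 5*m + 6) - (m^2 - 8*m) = 13*m + 6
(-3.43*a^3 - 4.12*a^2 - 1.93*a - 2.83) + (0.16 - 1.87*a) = -3.43*a^3 - 4.12*a^2 - 3.8*a - 2.67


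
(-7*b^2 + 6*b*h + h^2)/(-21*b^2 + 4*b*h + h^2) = (b - h)/(3*b - h)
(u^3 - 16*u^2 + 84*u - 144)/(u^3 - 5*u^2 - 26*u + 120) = (u - 6)/(u + 5)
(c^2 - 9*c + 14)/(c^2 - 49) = (c - 2)/(c + 7)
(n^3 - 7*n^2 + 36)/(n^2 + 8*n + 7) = (n^3 - 7*n^2 + 36)/(n^2 + 8*n + 7)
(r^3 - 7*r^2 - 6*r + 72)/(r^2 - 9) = (r^2 - 10*r + 24)/(r - 3)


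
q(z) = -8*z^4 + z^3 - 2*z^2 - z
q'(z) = -32*z^3 + 3*z^2 - 4*z - 1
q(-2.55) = -365.30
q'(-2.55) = 559.31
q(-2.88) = -587.97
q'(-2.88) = 799.82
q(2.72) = -435.28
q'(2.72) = -633.64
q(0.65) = -2.65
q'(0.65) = -11.12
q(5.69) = -8271.92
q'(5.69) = -5821.67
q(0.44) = -1.04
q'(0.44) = -4.91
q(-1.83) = -100.72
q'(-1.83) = 212.48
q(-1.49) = -45.69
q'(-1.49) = 117.47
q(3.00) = -642.00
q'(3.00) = -850.00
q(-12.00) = -167892.00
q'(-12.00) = 55775.00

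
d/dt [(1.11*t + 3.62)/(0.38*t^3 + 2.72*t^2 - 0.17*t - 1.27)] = (0.4218*t^3 + 3.0192*t^2 - 0.1887*t - (1.11*t + 3.62)*(1.14*t^2 + 5.44*t - 0.17) - 1.4097)/(0.38*t^3 + 2.72*t^2 - 0.17*t - 1.27)^2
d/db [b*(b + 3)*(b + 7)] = 3*b^2 + 20*b + 21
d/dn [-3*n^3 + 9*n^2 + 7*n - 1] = -9*n^2 + 18*n + 7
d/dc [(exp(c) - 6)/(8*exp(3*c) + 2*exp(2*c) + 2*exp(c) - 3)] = (-16*exp(3*c) + 142*exp(2*c) + 24*exp(c) + 9)*exp(c)/(64*exp(6*c) + 32*exp(5*c) + 36*exp(4*c) - 40*exp(3*c) - 8*exp(2*c) - 12*exp(c) + 9)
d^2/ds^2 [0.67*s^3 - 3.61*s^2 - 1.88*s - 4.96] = 4.02*s - 7.22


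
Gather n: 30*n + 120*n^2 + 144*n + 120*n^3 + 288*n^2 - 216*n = 120*n^3 + 408*n^2 - 42*n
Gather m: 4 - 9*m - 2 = 2 - 9*m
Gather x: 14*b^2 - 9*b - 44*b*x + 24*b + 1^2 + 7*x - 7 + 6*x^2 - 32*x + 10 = 14*b^2 + 15*b + 6*x^2 + x*(-44*b - 25) + 4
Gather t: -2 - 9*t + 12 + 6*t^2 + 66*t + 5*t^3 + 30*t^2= 5*t^3 + 36*t^2 + 57*t + 10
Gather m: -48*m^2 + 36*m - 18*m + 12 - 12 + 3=-48*m^2 + 18*m + 3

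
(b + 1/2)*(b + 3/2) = b^2 + 2*b + 3/4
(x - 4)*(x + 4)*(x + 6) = x^3 + 6*x^2 - 16*x - 96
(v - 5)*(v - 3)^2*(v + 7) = v^4 - 4*v^3 - 38*v^2 + 228*v - 315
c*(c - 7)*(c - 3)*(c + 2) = c^4 - 8*c^3 + c^2 + 42*c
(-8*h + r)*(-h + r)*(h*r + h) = 8*h^3*r + 8*h^3 - 9*h^2*r^2 - 9*h^2*r + h*r^3 + h*r^2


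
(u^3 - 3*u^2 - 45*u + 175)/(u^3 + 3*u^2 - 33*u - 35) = (u - 5)/(u + 1)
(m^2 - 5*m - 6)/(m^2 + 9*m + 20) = (m^2 - 5*m - 6)/(m^2 + 9*m + 20)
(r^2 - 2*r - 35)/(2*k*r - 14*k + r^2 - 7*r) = (r + 5)/(2*k + r)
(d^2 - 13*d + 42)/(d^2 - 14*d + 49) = (d - 6)/(d - 7)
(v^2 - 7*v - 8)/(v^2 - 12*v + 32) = (v + 1)/(v - 4)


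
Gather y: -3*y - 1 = -3*y - 1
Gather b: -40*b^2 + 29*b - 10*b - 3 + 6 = -40*b^2 + 19*b + 3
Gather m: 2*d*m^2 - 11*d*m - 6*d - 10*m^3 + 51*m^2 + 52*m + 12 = -6*d - 10*m^3 + m^2*(2*d + 51) + m*(52 - 11*d) + 12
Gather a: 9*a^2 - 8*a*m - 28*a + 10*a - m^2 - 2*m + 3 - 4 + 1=9*a^2 + a*(-8*m - 18) - m^2 - 2*m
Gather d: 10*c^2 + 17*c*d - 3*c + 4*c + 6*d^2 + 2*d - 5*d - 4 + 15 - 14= 10*c^2 + c + 6*d^2 + d*(17*c - 3) - 3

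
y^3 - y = y*(y - 1)*(y + 1)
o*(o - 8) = o^2 - 8*o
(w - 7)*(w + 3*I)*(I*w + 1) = I*w^3 - 2*w^2 - 7*I*w^2 + 14*w + 3*I*w - 21*I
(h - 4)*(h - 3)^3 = h^4 - 13*h^3 + 63*h^2 - 135*h + 108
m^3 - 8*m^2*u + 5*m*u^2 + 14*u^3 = (m - 7*u)*(m - 2*u)*(m + u)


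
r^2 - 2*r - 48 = (r - 8)*(r + 6)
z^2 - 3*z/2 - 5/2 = (z - 5/2)*(z + 1)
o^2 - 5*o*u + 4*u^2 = (o - 4*u)*(o - u)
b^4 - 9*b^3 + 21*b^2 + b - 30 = (b - 5)*(b - 3)*(b - 2)*(b + 1)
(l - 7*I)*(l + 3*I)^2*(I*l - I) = I*l^4 + l^3 - I*l^3 - l^2 + 33*I*l^2 - 63*l - 33*I*l + 63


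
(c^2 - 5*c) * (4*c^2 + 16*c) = 4*c^4 - 4*c^3 - 80*c^2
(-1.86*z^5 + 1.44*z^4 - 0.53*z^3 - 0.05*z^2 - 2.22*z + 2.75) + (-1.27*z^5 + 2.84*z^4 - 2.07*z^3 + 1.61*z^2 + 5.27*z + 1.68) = -3.13*z^5 + 4.28*z^4 - 2.6*z^3 + 1.56*z^2 + 3.05*z + 4.43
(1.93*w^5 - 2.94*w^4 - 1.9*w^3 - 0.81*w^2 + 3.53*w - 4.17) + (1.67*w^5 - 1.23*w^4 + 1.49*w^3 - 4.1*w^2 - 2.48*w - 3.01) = 3.6*w^5 - 4.17*w^4 - 0.41*w^3 - 4.91*w^2 + 1.05*w - 7.18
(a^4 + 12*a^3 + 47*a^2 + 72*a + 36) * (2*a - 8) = 2*a^5 + 16*a^4 - 2*a^3 - 232*a^2 - 504*a - 288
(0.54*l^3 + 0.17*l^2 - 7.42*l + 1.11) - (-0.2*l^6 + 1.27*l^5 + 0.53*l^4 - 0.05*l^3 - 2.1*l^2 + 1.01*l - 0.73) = 0.2*l^6 - 1.27*l^5 - 0.53*l^4 + 0.59*l^3 + 2.27*l^2 - 8.43*l + 1.84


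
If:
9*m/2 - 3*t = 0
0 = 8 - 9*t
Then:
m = 16/27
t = 8/9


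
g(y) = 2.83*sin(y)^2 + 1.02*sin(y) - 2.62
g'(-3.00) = -0.22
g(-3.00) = -2.71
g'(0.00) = 1.02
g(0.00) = -2.62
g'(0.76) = 3.57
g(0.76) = -0.57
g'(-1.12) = -1.78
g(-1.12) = -1.25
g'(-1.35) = -0.99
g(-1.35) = -0.92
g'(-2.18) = 2.07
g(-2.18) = -1.55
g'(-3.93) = -3.55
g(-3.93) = -0.47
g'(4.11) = 2.06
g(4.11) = -1.54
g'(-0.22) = -0.21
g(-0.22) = -2.71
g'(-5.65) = 3.52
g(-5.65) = -1.03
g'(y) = 5.66*sin(y)*cos(y) + 1.02*cos(y)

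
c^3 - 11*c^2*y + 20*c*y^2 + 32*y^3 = (c - 8*y)*(c - 4*y)*(c + y)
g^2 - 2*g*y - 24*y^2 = (g - 6*y)*(g + 4*y)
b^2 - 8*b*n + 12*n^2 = (b - 6*n)*(b - 2*n)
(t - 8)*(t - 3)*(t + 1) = t^3 - 10*t^2 + 13*t + 24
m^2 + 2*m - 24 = (m - 4)*(m + 6)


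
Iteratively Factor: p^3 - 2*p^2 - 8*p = (p)*(p^2 - 2*p - 8) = p*(p + 2)*(p - 4)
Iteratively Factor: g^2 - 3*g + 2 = (g - 1)*(g - 2)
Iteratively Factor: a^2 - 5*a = (a - 5)*(a)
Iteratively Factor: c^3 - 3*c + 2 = (c + 2)*(c^2 - 2*c + 1) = (c - 1)*(c + 2)*(c - 1)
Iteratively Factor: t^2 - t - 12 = (t + 3)*(t - 4)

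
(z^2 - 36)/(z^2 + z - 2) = (z^2 - 36)/(z^2 + z - 2)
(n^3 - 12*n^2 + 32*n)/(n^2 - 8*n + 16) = n*(n - 8)/(n - 4)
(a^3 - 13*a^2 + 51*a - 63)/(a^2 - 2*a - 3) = (a^2 - 10*a + 21)/(a + 1)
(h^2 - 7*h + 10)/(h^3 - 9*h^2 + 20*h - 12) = (h - 5)/(h^2 - 7*h + 6)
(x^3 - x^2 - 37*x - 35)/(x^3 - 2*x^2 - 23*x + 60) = (x^2 - 6*x - 7)/(x^2 - 7*x + 12)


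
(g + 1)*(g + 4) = g^2 + 5*g + 4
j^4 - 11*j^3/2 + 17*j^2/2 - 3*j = j*(j - 3)*(j - 2)*(j - 1/2)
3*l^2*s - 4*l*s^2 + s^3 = s*(-3*l + s)*(-l + s)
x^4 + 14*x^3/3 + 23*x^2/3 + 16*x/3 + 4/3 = (x + 2/3)*(x + 1)^2*(x + 2)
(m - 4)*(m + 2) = m^2 - 2*m - 8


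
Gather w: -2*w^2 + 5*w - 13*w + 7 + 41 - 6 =-2*w^2 - 8*w + 42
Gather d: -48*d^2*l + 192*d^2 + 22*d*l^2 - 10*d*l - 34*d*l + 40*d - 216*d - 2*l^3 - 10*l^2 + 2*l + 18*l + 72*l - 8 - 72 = d^2*(192 - 48*l) + d*(22*l^2 - 44*l - 176) - 2*l^3 - 10*l^2 + 92*l - 80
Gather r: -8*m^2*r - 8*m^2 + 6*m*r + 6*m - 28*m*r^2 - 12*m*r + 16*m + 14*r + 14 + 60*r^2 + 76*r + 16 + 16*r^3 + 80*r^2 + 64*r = -8*m^2 + 22*m + 16*r^3 + r^2*(140 - 28*m) + r*(-8*m^2 - 6*m + 154) + 30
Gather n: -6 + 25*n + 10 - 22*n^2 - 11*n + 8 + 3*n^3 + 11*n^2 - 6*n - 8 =3*n^3 - 11*n^2 + 8*n + 4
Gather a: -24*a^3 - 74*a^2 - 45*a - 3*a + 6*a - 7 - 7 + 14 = -24*a^3 - 74*a^2 - 42*a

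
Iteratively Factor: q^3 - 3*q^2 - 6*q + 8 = (q + 2)*(q^2 - 5*q + 4) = (q - 4)*(q + 2)*(q - 1)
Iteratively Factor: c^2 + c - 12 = (c + 4)*(c - 3)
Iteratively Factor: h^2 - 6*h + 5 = (h - 1)*(h - 5)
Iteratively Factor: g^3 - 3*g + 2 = (g + 2)*(g^2 - 2*g + 1) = (g - 1)*(g + 2)*(g - 1)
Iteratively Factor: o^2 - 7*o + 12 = (o - 3)*(o - 4)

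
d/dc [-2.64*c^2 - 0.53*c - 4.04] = -5.28*c - 0.53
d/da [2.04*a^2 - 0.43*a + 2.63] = 4.08*a - 0.43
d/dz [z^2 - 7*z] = 2*z - 7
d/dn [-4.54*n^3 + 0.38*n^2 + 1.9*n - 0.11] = -13.62*n^2 + 0.76*n + 1.9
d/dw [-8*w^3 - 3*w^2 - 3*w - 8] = -24*w^2 - 6*w - 3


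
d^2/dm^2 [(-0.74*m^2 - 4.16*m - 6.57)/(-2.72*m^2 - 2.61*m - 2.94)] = (51.047872*m^3 + 256.139136*m^2 + 80.250336*m - 66.617118)/(20.123648*m^6 + 57.929472*m^5 + 120.840624*m^4 + 143.009469*m^3 + 130.614498*m^2 + 67.679388*m + 25.412184)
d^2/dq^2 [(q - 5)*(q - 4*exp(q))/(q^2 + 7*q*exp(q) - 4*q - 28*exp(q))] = (2*(q - 5)*(q - 4*exp(q))*(7*q*exp(q) + 2*q - 21*exp(q) - 4)^2 + ((20 - 4*q)*exp(q) - 8*exp(q) + 2)*(q^2 + 7*q*exp(q) - 4*q - 28*exp(q))^2 + (-(q - 5)*(q - 4*exp(q))*(7*q*exp(q) - 14*exp(q) + 2) + 2*(q - 5)*(4*exp(q) - 1)*(7*q*exp(q) + 2*q - 21*exp(q) - 4) - 2*(q - 4*exp(q))*(7*q*exp(q) + 2*q - 21*exp(q) - 4))*(q^2 + 7*q*exp(q) - 4*q - 28*exp(q)))/(q^2 + 7*q*exp(q) - 4*q - 28*exp(q))^3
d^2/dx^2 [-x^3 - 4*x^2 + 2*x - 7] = -6*x - 8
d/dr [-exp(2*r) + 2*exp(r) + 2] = 2*(1 - exp(r))*exp(r)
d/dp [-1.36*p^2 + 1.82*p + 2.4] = 1.82 - 2.72*p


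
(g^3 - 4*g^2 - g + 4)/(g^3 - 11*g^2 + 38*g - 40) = (g^2 - 1)/(g^2 - 7*g + 10)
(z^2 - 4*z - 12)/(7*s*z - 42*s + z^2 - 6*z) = (z + 2)/(7*s + z)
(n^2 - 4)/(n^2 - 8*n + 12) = (n + 2)/(n - 6)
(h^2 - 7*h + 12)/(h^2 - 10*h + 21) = (h - 4)/(h - 7)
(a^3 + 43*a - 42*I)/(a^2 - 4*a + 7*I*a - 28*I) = (a^2 - 7*I*a - 6)/(a - 4)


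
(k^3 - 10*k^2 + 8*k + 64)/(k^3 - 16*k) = (k^2 - 6*k - 16)/(k*(k + 4))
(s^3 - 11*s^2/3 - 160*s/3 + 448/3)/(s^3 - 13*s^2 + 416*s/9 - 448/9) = 3*(s + 7)/(3*s - 7)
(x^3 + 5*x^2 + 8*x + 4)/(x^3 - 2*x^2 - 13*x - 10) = (x + 2)/(x - 5)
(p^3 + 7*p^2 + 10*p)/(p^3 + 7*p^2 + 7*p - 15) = p*(p + 2)/(p^2 + 2*p - 3)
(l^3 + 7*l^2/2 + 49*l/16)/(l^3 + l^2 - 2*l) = (l^2 + 7*l/2 + 49/16)/(l^2 + l - 2)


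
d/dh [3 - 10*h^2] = -20*h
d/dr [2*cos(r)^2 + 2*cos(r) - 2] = -2*sin(r) - 2*sin(2*r)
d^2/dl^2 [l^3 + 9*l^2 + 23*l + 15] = 6*l + 18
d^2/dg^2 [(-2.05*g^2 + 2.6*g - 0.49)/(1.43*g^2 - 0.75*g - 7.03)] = (6.23623*g^3 - 129.662676*g^2 + 159.97839*g - 240.445782)/(2.924207*g^6 - 4.601025*g^5 - 40.713816*g^4 + 44.816175*g^3 + 200.152536*g^2 - 111.197025*g - 347.428927)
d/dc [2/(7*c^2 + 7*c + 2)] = 14*(-2*c - 1)/(7*c^2 + 7*c + 2)^2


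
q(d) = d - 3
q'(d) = 1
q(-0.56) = -3.56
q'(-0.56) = 1.00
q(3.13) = 0.13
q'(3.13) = 1.00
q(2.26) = -0.74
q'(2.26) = 1.00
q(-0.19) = -3.19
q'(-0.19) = 1.00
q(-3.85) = -6.85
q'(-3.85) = 1.00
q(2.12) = -0.88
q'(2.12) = 1.00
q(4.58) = 1.58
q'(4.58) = 1.00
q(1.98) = -1.02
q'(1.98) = 1.00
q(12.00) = 9.00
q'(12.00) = 1.00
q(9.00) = 6.00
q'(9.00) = 1.00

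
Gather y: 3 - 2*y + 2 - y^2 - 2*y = -y^2 - 4*y + 5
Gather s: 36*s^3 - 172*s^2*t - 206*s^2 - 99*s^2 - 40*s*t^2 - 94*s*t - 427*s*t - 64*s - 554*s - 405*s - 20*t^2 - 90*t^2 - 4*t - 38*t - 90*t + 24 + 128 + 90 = 36*s^3 + s^2*(-172*t - 305) + s*(-40*t^2 - 521*t - 1023) - 110*t^2 - 132*t + 242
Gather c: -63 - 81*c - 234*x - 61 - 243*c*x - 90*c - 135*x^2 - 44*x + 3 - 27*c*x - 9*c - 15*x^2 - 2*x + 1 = c*(-270*x - 180) - 150*x^2 - 280*x - 120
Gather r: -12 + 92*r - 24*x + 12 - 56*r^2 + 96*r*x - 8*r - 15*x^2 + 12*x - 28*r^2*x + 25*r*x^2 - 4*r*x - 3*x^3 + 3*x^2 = r^2*(-28*x - 56) + r*(25*x^2 + 92*x + 84) - 3*x^3 - 12*x^2 - 12*x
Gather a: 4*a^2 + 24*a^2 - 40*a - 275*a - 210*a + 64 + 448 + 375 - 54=28*a^2 - 525*a + 833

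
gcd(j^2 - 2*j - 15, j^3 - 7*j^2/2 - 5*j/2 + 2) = 1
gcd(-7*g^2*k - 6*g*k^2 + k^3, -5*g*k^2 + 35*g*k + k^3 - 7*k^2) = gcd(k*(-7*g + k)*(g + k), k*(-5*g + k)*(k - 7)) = k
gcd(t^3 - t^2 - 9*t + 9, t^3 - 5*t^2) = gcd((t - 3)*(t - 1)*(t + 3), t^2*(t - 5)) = 1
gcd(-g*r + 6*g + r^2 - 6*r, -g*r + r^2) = -g + r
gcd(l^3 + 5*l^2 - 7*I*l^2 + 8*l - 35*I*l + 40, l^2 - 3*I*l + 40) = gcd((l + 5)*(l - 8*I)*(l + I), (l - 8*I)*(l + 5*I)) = l - 8*I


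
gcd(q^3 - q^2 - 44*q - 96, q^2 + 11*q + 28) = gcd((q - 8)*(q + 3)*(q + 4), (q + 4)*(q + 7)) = q + 4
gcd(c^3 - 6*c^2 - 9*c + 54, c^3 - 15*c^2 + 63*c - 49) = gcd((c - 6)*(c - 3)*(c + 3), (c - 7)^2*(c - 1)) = 1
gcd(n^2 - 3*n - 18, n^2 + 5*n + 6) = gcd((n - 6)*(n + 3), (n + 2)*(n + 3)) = n + 3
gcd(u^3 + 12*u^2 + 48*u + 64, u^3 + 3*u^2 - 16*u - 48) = u + 4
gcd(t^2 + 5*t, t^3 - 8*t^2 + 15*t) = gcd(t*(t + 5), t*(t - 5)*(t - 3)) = t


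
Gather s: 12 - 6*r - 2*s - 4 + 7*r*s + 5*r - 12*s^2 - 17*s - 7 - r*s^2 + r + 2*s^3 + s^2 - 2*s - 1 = 2*s^3 + s^2*(-r - 11) + s*(7*r - 21)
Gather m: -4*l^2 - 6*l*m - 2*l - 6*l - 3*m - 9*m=-4*l^2 - 8*l + m*(-6*l - 12)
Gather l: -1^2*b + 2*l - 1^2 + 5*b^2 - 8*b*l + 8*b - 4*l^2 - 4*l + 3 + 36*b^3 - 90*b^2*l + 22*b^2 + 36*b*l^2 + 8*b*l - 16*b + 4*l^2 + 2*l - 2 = 36*b^3 - 90*b^2*l + 27*b^2 + 36*b*l^2 - 9*b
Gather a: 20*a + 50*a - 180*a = -110*a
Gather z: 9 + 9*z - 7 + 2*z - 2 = 11*z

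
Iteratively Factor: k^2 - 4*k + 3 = (k - 1)*(k - 3)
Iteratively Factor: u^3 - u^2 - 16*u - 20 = (u + 2)*(u^2 - 3*u - 10) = (u - 5)*(u + 2)*(u + 2)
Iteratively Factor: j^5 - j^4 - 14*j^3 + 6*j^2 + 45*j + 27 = (j - 3)*(j^4 + 2*j^3 - 8*j^2 - 18*j - 9) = (j - 3)*(j + 3)*(j^3 - j^2 - 5*j - 3) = (j - 3)^2*(j + 3)*(j^2 + 2*j + 1) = (j - 3)^2*(j + 1)*(j + 3)*(j + 1)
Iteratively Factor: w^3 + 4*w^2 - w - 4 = (w - 1)*(w^2 + 5*w + 4) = (w - 1)*(w + 1)*(w + 4)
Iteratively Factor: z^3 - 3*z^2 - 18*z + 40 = (z + 4)*(z^2 - 7*z + 10) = (z - 2)*(z + 4)*(z - 5)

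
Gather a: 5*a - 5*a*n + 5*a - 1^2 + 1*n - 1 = a*(10 - 5*n) + n - 2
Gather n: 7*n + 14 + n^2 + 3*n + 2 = n^2 + 10*n + 16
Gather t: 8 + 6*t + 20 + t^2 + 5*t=t^2 + 11*t + 28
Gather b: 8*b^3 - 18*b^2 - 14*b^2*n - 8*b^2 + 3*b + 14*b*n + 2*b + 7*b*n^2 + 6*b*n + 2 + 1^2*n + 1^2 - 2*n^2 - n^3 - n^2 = 8*b^3 + b^2*(-14*n - 26) + b*(7*n^2 + 20*n + 5) - n^3 - 3*n^2 + n + 3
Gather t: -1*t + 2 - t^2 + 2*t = -t^2 + t + 2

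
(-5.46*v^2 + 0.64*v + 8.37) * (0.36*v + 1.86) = -1.9656*v^3 - 9.9252*v^2 + 4.2036*v + 15.5682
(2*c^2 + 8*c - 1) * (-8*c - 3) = -16*c^3 - 70*c^2 - 16*c + 3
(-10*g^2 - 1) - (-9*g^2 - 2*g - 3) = -g^2 + 2*g + 2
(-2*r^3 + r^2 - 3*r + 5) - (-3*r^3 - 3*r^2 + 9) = r^3 + 4*r^2 - 3*r - 4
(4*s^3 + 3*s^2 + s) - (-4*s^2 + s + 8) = 4*s^3 + 7*s^2 - 8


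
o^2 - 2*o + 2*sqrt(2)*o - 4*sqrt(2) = (o - 2)*(o + 2*sqrt(2))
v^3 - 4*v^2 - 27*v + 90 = (v - 6)*(v - 3)*(v + 5)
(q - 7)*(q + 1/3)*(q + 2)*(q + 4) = q^4 - 2*q^3/3 - 103*q^2/3 - 202*q/3 - 56/3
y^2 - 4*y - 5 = (y - 5)*(y + 1)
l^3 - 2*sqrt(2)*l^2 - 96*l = l*(l - 8*sqrt(2))*(l + 6*sqrt(2))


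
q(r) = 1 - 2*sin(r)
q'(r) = -2*cos(r)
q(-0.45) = 1.87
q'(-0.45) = -1.80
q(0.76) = -0.38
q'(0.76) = -1.45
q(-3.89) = -0.36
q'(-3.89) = 1.47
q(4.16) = 2.70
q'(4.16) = 1.05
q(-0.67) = 2.24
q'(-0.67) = -1.57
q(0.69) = -0.27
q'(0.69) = -1.54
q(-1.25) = 2.90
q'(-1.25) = -0.63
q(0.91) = -0.58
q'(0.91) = -1.23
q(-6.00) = 0.44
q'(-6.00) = -1.92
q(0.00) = 1.00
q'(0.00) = -2.00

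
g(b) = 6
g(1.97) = 6.00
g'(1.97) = 0.00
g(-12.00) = 6.00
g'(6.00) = 0.00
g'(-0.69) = 0.00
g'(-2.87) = 0.00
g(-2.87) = 6.00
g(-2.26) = 6.00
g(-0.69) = 6.00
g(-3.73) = 6.00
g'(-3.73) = 0.00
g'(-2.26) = 0.00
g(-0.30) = 6.00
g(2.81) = 6.00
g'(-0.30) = 0.00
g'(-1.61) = 0.00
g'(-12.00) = 0.00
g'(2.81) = 0.00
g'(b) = 0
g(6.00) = 6.00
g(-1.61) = 6.00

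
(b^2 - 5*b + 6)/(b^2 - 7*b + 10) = (b - 3)/(b - 5)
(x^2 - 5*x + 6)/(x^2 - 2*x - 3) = (x - 2)/(x + 1)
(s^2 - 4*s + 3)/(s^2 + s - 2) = (s - 3)/(s + 2)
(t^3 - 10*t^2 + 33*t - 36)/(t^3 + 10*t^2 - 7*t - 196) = (t^2 - 6*t + 9)/(t^2 + 14*t + 49)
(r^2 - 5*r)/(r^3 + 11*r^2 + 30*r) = (r - 5)/(r^2 + 11*r + 30)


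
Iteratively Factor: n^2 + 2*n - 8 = (n + 4)*(n - 2)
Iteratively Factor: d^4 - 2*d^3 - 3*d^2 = (d - 3)*(d^3 + d^2) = d*(d - 3)*(d^2 + d) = d^2*(d - 3)*(d + 1)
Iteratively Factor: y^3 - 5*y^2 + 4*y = (y)*(y^2 - 5*y + 4) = y*(y - 1)*(y - 4)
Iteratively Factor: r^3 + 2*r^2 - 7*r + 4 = (r - 1)*(r^2 + 3*r - 4) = (r - 1)*(r + 4)*(r - 1)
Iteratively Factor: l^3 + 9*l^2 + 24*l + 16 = (l + 4)*(l^2 + 5*l + 4) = (l + 1)*(l + 4)*(l + 4)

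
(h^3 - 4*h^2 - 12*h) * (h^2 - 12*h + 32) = h^5 - 16*h^4 + 68*h^3 + 16*h^2 - 384*h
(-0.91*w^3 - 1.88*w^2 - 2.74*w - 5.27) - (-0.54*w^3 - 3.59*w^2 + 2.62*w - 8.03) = -0.37*w^3 + 1.71*w^2 - 5.36*w + 2.76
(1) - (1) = 0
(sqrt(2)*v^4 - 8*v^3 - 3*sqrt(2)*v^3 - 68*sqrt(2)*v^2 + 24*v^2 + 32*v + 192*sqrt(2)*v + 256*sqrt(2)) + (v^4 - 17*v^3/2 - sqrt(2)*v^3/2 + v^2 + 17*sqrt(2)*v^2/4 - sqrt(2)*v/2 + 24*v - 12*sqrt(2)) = v^4 + sqrt(2)*v^4 - 33*v^3/2 - 7*sqrt(2)*v^3/2 - 255*sqrt(2)*v^2/4 + 25*v^2 + 56*v + 383*sqrt(2)*v/2 + 244*sqrt(2)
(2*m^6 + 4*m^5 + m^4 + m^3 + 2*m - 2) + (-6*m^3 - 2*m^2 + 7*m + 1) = 2*m^6 + 4*m^5 + m^4 - 5*m^3 - 2*m^2 + 9*m - 1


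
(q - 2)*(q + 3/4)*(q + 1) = q^3 - q^2/4 - 11*q/4 - 3/2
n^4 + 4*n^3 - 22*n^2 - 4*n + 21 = (n - 3)*(n - 1)*(n + 1)*(n + 7)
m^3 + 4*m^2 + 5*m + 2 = (m + 1)^2*(m + 2)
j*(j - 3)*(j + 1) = j^3 - 2*j^2 - 3*j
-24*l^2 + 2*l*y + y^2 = (-4*l + y)*(6*l + y)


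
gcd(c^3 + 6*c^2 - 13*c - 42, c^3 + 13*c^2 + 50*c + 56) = c^2 + 9*c + 14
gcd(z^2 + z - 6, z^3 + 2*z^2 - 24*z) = 1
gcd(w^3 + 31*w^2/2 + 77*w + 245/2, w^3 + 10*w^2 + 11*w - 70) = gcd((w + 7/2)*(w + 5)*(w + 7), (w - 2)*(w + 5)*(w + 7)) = w^2 + 12*w + 35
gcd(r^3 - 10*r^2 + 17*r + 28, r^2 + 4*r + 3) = r + 1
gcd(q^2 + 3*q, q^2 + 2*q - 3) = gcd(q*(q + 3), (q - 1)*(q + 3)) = q + 3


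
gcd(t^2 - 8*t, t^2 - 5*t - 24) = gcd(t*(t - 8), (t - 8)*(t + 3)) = t - 8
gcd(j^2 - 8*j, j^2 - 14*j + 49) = 1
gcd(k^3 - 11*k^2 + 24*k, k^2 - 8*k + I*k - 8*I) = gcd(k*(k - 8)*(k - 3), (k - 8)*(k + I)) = k - 8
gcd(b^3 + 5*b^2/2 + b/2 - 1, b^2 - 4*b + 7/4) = b - 1/2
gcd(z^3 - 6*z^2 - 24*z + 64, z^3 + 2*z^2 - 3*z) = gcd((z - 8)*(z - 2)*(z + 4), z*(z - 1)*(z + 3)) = 1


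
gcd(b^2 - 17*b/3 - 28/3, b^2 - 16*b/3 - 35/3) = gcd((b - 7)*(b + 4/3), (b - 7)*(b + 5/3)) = b - 7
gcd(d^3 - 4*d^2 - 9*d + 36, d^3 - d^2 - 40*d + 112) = d - 4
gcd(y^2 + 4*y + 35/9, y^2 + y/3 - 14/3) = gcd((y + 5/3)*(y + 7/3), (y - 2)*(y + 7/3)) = y + 7/3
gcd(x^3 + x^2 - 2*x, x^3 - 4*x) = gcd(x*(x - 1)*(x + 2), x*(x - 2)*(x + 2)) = x^2 + 2*x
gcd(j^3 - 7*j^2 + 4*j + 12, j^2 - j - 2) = j^2 - j - 2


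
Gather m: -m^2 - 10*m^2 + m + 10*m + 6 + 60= -11*m^2 + 11*m + 66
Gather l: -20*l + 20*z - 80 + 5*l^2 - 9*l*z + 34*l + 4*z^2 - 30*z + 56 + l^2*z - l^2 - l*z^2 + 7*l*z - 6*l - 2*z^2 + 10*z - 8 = l^2*(z + 4) + l*(-z^2 - 2*z + 8) + 2*z^2 - 32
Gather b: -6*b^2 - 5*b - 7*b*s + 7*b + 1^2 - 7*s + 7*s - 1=-6*b^2 + b*(2 - 7*s)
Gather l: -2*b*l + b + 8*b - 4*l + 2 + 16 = 9*b + l*(-2*b - 4) + 18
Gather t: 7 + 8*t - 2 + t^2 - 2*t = t^2 + 6*t + 5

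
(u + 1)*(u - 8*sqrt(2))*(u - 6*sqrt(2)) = u^3 - 14*sqrt(2)*u^2 + u^2 - 14*sqrt(2)*u + 96*u + 96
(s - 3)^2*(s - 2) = s^3 - 8*s^2 + 21*s - 18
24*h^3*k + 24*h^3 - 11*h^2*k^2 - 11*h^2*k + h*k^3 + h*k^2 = (-8*h + k)*(-3*h + k)*(h*k + h)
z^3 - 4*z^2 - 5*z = z*(z - 5)*(z + 1)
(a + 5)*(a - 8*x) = a^2 - 8*a*x + 5*a - 40*x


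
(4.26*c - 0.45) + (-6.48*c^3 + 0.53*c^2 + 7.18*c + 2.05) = -6.48*c^3 + 0.53*c^2 + 11.44*c + 1.6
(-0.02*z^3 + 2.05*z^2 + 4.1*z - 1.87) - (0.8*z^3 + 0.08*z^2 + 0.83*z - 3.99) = -0.82*z^3 + 1.97*z^2 + 3.27*z + 2.12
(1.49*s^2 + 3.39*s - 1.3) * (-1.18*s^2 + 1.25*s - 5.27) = -1.7582*s^4 - 2.1377*s^3 - 2.0808*s^2 - 19.4903*s + 6.851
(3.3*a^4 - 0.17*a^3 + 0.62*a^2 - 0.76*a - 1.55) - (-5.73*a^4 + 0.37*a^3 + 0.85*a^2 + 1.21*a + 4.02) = 9.03*a^4 - 0.54*a^3 - 0.23*a^2 - 1.97*a - 5.57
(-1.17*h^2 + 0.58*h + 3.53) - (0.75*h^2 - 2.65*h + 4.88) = -1.92*h^2 + 3.23*h - 1.35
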